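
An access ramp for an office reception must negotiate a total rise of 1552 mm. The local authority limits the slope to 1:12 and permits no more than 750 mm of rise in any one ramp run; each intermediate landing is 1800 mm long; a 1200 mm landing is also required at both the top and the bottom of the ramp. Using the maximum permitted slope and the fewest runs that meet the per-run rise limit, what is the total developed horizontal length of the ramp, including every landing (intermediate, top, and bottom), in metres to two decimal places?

24.62 m

At most 750 each: 1552/750 = 2.07, giving 3 ramp runs. That means 2 intermediate landings.
Ramp run (horizontal) at 1:12: 1552 × 12 = 18624 mm.
2 intermediate landings contribute 2 × 1800 = 3600 mm.
Top and bottom landings: 2 × 1200 = 2400 mm.
Total = 18624 + 3600 + 2400 = 24624 mm.
= 24.62 m.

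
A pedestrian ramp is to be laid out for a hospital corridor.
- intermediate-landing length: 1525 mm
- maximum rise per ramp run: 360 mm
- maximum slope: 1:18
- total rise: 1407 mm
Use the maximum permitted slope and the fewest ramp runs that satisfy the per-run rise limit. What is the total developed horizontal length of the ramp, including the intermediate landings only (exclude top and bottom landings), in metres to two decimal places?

29.90 m

⌈1407/360⌉ = 4 ramp runs. That means 3 intermediate landings.
Ramp run (horizontal) at 1:18: 1407 × 18 = 25326 mm.
Intermediate landings: 3 × 1525 = 4575 mm.
Total developed length = 25326 + 4575 = 29901 mm.
= 29.90 m.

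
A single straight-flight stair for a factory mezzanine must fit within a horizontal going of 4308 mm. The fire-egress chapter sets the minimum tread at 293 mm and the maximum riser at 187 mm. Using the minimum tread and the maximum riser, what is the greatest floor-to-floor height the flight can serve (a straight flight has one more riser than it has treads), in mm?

2805 mm

4308 / 293 = 14.70, so 14 treads fit.
Risers = treads + 1 = 15.
Maximum height = 15 × 187 = 2805 mm.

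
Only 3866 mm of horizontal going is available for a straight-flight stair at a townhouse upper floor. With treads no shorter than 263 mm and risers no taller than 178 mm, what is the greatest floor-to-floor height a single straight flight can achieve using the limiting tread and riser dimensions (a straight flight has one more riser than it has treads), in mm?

Treads that fit: ⌊3866 / 263⌋ = 14.
Risers = treads + 1 = 15.
Maximum height = 15 × 178 = 2670 mm.

2670 mm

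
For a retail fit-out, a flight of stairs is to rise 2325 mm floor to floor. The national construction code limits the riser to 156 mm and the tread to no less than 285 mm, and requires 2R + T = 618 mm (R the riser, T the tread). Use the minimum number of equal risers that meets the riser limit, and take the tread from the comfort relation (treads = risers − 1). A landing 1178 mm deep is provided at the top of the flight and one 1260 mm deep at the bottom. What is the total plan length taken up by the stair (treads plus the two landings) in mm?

⌈2325/156⌉ = 15 risers.
Each riser is 2325/15 = 155 mm (≤ 156 mm).
Tread T = 618 − 2 × 155 = 308 mm (≥ 285 mm).
Treads = 15 − 1 = 14; going = 14 × 308 = 4312 mm.
Add landings: 4312 + 1178 + 1260 = 6750 mm.

6750 mm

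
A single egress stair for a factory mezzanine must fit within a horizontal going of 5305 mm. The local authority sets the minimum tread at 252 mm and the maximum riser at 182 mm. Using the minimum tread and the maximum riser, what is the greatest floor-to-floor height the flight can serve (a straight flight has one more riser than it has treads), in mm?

4004 mm

Treads that fit: ⌊5305 / 252⌋ = 21.
Risers = treads + 1 = 22.
Maximum height = 22 × 182 = 4004 mm.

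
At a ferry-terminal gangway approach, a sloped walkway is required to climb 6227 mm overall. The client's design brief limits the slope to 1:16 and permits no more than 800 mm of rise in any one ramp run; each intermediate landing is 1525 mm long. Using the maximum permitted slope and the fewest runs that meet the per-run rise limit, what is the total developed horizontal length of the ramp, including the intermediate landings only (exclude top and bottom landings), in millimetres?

110307 mm

⌈6227/800⌉ = 8 ramp runs. That means 7 intermediate landings.
Ramp run (horizontal) at 1:16: 6227 × 16 = 99632 mm.
Intermediate landings: 7 × 1525 = 10675 mm.
Total developed length = 99632 + 10675 = 110307 mm.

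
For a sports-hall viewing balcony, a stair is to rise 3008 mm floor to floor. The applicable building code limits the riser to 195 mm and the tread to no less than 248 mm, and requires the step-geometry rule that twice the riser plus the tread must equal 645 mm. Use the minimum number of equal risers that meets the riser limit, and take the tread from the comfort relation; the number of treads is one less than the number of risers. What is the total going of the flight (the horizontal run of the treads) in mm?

3008 / 195 = 15.426 → round up to 16 risers.
R = 3008 ÷ 16 = 188 mm.
T = 645 − 2·188 = 269 mm, which satisfies the 248 mm minimum.
16 risers give 15 treads; going = 15 × 269 = 4035 mm.

4035 mm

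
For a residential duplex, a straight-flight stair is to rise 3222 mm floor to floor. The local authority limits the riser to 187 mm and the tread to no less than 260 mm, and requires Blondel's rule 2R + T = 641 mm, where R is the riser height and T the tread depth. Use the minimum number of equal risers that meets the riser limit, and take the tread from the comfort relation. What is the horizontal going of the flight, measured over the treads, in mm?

3222 / 187 = 17.230 → round up to 18 risers.
Riser R = 3222 / 18 = 179 mm, within the 187 mm limit.
Tread T = 641 − 2 × 179 = 283 mm (≥ 260 mm).
18 risers give 17 treads; going = 17 × 283 = 4811 mm.

4811 mm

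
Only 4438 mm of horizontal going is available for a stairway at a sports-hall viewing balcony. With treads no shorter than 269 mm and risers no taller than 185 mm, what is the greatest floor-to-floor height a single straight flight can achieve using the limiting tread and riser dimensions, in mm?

4438 / 269 = 16.50, so 16 treads fit.
Risers = treads + 1 = 17.
Maximum height = 17 × 185 = 3145 mm.

3145 mm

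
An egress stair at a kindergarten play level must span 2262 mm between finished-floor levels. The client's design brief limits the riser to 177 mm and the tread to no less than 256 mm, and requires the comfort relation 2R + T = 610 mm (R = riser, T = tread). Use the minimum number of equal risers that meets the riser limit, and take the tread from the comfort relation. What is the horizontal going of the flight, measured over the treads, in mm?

At most 177 each: 2262/177 = 12.78, giving 13 risers.
Riser R = 2262 / 13 = 174 mm, within the 177 mm limit.
T = 610 − 2·174 = 262 mm, which satisfies the 256 mm minimum.
13 risers give 12 treads; going = 12 × 262 = 3144 mm.

3144 mm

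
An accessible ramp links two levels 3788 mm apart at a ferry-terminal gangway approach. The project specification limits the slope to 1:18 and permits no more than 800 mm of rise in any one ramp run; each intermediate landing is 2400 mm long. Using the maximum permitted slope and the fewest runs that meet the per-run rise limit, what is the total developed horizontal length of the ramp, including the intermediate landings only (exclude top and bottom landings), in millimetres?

77784 mm

3788 / 800 = 4.74, so 5 ramp runs are needed. That means 4 intermediate landings.
Horizontal run for 3788 mm of rise at 1:18 is 3788 × 18 = 68184 mm.
4 intermediate landings contribute 4 × 2400 = 9600 mm.
Total developed length = 68184 + 9600 = 77784 mm.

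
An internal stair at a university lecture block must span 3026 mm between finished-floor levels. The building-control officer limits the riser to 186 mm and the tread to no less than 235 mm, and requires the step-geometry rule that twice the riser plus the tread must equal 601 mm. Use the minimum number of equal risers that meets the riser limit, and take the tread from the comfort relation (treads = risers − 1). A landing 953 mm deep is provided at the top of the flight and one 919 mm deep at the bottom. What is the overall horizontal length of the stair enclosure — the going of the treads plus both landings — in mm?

⌈3026/186⌉ = 17 risers.
R = 3026 ÷ 17 = 178 mm.
From 2R + T = 601: T = 601 − 356 = 245 mm.
17 risers give 16 treads; going = 16 × 245 = 3920 mm.
Add landings: 3920 + 953 + 919 = 5792 mm.

5792 mm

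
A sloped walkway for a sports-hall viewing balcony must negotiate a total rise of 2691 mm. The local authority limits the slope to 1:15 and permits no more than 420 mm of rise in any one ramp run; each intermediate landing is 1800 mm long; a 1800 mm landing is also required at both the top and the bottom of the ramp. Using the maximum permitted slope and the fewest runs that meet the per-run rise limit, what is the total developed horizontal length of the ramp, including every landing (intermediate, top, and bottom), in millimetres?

2691 / 420 = 6.407 → round up to 7 ramp runs. That means 6 intermediate landings.
Ramp run (horizontal) at 1:15: 2691 × 15 = 40365 mm.
Intermediate landings: 6 × 1800 = 10800 mm.
Top and bottom landings: 2 × 1800 = 3600 mm.
Total = 40365 + 10800 + 3600 = 54765 mm.

54765 mm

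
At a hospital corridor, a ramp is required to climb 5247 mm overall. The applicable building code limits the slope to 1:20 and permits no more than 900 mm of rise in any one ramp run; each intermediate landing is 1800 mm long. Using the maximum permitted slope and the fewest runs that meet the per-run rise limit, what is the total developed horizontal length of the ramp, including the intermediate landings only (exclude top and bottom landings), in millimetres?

113940 mm

⌈5247/900⌉ = 6 ramp runs. That means 5 intermediate landings.
Horizontal run for 5247 mm of rise at 1:20 is 5247 × 20 = 104940 mm.
5 intermediate landings contribute 5 × 1800 = 9000 mm.
Developed length = 104940 + 9000 = 113940 mm.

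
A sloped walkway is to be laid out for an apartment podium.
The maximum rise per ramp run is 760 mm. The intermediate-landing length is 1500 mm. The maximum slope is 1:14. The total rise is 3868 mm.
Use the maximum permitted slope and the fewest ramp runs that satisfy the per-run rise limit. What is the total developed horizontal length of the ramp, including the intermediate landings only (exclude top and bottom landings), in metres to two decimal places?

⌈3868/760⌉ = 6 ramp runs. That means 5 intermediate landings.
Ramp run (horizontal) at 1:14: 3868 × 14 = 54152 mm.
Intermediate landings: 5 × 1500 = 7500 mm.
Total developed length = 54152 + 7500 = 61652 mm.
= 61.65 m.

61.65 m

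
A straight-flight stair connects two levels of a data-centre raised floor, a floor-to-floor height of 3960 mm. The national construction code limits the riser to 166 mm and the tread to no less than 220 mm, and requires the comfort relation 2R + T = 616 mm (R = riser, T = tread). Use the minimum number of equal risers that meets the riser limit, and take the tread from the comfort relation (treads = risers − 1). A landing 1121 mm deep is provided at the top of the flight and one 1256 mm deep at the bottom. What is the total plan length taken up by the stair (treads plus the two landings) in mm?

⌈3960/166⌉ = 24 risers.
R = 3960 ÷ 24 = 165 mm.
From 2R + T = 616: T = 616 − 330 = 286 mm.
Going = (24 − 1) × 286 = 6578 mm.
Add landings: 6578 + 1121 + 1256 = 8955 mm.

8955 mm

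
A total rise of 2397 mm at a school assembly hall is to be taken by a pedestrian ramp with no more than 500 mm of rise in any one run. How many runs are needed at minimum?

2397 / 500 = 4.79, so 5 ramp runs are needed.

5 runs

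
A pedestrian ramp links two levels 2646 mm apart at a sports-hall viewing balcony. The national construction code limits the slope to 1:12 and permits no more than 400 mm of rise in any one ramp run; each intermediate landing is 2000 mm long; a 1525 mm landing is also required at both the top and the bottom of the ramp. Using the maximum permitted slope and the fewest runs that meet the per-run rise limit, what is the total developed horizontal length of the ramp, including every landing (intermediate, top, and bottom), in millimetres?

At most 400 each: 2646/400 = 6.62, giving 7 ramp runs. That means 6 intermediate landings.
Ramp run (horizontal) at 1:12: 2646 × 12 = 31752 mm.
Intermediate landings: 6 × 2000 = 12000 mm.
Top and bottom landings: 2 × 1525 = 3050 mm.
Total = 31752 + 12000 + 3050 = 46802 mm.

46802 mm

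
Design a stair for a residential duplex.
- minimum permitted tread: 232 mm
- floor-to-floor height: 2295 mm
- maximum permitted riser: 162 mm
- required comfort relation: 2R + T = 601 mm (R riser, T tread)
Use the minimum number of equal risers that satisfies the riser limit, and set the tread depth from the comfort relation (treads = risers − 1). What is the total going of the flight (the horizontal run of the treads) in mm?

4130 mm

2295 / 162 = 14.167 → round up to 15 risers.
Each riser is 2295/15 = 153 mm (≤ 162 mm).
From 2R + T = 601: T = 601 − 306 = 295 mm.
Treads = 15 − 1 = 14; going = 14 × 295 = 4130 mm.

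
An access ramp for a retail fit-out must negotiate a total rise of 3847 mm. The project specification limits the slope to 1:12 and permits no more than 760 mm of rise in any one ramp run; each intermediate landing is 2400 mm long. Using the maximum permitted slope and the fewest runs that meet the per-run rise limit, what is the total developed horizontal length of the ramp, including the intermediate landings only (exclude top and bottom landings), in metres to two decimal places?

58.16 m

⌈3847/760⌉ = 6 ramp runs. That means 5 intermediate landings.
Ramp run (horizontal) at 1:12: 3847 × 12 = 46164 mm.
5 intermediate landings contribute 5 × 2400 = 12000 mm.
Developed length = 46164 + 12000 = 58164 mm.
= 58.16 m.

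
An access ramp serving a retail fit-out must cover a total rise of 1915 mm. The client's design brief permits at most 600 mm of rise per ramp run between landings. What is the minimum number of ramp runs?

4 runs

1915 / 600 = 3.19, so 4 ramp runs are needed.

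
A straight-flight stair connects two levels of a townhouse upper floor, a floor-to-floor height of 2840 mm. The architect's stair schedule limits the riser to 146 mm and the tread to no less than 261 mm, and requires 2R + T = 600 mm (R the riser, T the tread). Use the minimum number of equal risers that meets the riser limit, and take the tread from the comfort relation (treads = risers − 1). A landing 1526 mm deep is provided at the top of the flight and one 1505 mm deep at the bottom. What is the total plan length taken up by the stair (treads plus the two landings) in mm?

9035 mm

2840 / 146 = 19.45, so 20 risers are needed.
Each riser is 2840/20 = 142 mm (≤ 146 mm).
From 2R + T = 600: T = 600 − 284 = 316 mm.
20 risers give 19 treads; going = 19 × 316 = 6004 mm.
Enclosure = 6004 + 1526 + 1505 = 9035 mm.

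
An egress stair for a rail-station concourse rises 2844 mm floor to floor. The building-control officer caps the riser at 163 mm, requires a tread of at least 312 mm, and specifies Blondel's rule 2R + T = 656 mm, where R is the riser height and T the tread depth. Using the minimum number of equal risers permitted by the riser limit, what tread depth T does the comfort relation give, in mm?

2844 / 163 = 17.45, so 18 risers are needed.
Riser R = 2844 / 18 = 158 mm, within the 163 mm limit.
T = 656 − 2·158 = 340 mm, which satisfies the 312 mm minimum.

340 mm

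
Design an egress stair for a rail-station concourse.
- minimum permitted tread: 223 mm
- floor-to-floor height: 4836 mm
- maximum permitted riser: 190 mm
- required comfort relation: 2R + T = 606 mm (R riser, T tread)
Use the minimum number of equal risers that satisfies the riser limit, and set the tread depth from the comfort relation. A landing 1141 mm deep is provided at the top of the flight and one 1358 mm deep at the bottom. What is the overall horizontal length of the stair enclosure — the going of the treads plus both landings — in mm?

At most 190 each: 4836/190 = 25.45, giving 26 risers.
R = 4836 ÷ 26 = 186 mm.
Tread T = 606 − 2 × 186 = 234 mm (≥ 223 mm).
26 risers give 25 treads; going = 25 × 234 = 5850 mm.
Add landings: 5850 + 1141 + 1358 = 8349 mm.

8349 mm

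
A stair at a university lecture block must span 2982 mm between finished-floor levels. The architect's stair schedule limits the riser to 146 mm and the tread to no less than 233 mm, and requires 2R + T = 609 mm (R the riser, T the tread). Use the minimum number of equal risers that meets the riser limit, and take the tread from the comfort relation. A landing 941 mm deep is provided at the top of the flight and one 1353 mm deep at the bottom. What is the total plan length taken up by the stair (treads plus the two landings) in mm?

8794 mm

2982 / 146 = 20.425 → round up to 21 risers.
R = 2982 ÷ 21 = 142 mm.
Tread T = 609 − 2 × 142 = 325 mm (≥ 233 mm).
Treads = 21 − 1 = 20; going = 20 × 325 = 6500 mm.
Add landings: 6500 + 941 + 1353 = 8794 mm.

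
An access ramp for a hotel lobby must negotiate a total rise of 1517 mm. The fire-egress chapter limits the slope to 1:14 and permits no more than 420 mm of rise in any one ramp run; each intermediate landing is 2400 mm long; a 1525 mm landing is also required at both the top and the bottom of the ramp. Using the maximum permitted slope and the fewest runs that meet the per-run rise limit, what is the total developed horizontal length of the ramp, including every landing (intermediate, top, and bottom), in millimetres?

31488 mm

⌈1517/420⌉ = 4 ramp runs. That means 3 intermediate landings.
Horizontal run for 1517 mm of rise at 1:14 is 1517 × 14 = 21238 mm.
3 intermediate landings contribute 3 × 2400 = 7200 mm.
Top and bottom landings: 2 × 1525 = 3050 mm.
Total = 21238 + 7200 + 3050 = 31488 mm.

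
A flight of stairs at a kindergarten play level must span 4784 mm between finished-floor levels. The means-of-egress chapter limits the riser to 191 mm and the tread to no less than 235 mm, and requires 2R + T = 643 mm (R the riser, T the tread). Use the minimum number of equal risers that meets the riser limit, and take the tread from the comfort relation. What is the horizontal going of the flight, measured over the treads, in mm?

6875 mm

At most 191 each: 4784/191 = 25.05, giving 26 risers.
Riser R = 4784 / 26 = 184 mm, within the 191 mm limit.
T = 643 − 2·184 = 275 mm, which satisfies the 235 mm minimum.
Treads = 26 − 1 = 25; going = 25 × 275 = 6875 mm.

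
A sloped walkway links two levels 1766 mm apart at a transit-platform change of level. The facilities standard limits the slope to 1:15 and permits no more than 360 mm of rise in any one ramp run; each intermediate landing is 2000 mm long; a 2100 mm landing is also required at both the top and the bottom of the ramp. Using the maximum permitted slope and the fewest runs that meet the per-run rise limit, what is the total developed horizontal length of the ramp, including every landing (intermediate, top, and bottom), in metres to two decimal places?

1766 / 360 = 4.91, so 5 ramp runs are needed. That means 4 intermediate landings.
Horizontal run for 1766 mm of rise at 1:15 is 1766 × 15 = 26490 mm.
4 intermediate landings contribute 4 × 2000 = 8000 mm.
Top and bottom landings: 2 × 2100 = 4200 mm.
Total = 26490 + 8000 + 4200 = 38690 mm.
= 38.69 m.

38.69 m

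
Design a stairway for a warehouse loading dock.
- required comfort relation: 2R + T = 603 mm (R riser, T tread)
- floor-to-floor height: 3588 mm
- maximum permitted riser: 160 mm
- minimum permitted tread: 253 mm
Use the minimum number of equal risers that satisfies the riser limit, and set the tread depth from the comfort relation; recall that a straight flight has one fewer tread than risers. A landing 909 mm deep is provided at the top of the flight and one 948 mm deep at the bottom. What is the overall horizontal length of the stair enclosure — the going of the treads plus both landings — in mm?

At most 160 each: 3588/160 = 22.43, giving 23 risers.
R = 3588 ÷ 23 = 156 mm.
Tread T = 603 − 2 × 156 = 291 mm (≥ 253 mm).
Treads = 23 − 1 = 22; going = 22 × 291 = 6402 mm.
Add landings: 6402 + 909 + 948 = 8259 mm.

8259 mm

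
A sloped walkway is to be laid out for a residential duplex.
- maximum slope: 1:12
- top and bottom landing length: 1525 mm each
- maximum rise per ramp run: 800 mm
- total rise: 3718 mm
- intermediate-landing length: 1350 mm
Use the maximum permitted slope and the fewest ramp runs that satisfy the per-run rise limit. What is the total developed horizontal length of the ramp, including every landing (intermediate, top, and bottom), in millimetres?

53066 mm

3718 / 800 = 4.65, so 5 ramp runs are needed. That means 4 intermediate landings.
Horizontal run for 3718 mm of rise at 1:12 is 3718 × 12 = 44616 mm.
4 intermediate landings contribute 4 × 1350 = 5400 mm.
Top and bottom landings: 2 × 1525 = 3050 mm.
Total = 44616 + 5400 + 3050 = 53066 mm.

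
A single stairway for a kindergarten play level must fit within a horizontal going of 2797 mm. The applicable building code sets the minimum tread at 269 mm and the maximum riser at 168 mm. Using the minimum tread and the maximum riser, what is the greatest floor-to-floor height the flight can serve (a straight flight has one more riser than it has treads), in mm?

2797 / 269 = 10.40, so 10 treads fit.
Risers = treads + 1 = 11.
Maximum height = 11 × 168 = 1848 mm.

1848 mm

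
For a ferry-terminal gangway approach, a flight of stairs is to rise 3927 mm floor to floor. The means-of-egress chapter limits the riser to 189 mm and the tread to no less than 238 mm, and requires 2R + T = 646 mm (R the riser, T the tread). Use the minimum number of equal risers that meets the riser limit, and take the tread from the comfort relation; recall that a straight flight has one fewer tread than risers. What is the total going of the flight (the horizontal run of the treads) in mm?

5440 mm

⌈3927/189⌉ = 21 risers.
Each riser is 3927/21 = 187 mm (≤ 189 mm).
Tread T = 646 − 2 × 187 = 272 mm (≥ 238 mm).
Treads = 21 − 1 = 20; going = 20 × 272 = 5440 mm.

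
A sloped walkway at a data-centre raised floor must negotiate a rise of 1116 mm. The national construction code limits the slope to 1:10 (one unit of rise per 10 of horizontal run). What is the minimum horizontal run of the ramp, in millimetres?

Run = rise × 10 = 1116 × 10 = 11160 mm.

11160 mm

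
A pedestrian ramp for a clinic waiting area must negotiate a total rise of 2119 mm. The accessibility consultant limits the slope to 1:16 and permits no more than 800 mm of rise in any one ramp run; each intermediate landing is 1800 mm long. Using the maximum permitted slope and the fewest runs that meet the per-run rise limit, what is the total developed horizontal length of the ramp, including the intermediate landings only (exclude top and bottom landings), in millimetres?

⌈2119/800⌉ = 3 ramp runs. That means 2 intermediate landings.
Ramp run (horizontal) at 1:16: 2119 × 16 = 33904 mm.
2 intermediate landings contribute 2 × 1800 = 3600 mm.
Developed length = 33904 + 3600 = 37504 mm.

37504 mm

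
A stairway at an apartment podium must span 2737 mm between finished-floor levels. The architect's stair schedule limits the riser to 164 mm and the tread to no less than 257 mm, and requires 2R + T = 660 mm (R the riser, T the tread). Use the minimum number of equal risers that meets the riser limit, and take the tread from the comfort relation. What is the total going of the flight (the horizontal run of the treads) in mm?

5408 mm

2737 / 164 = 16.69, so 17 risers are needed.
Riser R = 2737 / 17 = 161 mm, within the 164 mm limit.
Tread T = 660 − 2 × 161 = 338 mm (≥ 257 mm).
17 risers give 16 treads; going = 16 × 338 = 5408 mm.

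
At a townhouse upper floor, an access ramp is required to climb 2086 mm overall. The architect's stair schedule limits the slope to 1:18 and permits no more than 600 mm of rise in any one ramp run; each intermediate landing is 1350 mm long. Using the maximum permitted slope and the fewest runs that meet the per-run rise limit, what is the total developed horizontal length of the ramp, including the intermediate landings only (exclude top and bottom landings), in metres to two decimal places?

41.60 m

2086 / 600 = 3.48, so 4 ramp runs are needed. That means 3 intermediate landings.
Ramp run (horizontal) at 1:18: 2086 × 18 = 37548 mm.
Intermediate landings: 3 × 1350 = 4050 mm.
Total developed length = 37548 + 4050 = 41598 mm.
= 41.60 m.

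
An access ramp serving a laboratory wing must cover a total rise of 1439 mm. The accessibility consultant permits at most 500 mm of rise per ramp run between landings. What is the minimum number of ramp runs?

1439 / 500 = 2.878 → round up to 3 ramp runs.

3 runs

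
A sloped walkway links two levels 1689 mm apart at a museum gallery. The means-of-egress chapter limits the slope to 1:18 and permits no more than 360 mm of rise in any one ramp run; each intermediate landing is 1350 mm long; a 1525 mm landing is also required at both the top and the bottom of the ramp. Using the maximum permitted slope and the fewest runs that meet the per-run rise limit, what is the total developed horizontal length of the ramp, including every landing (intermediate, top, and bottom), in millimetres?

38852 mm

1689 / 360 = 4.692 → round up to 5 ramp runs. That means 4 intermediate landings.
Ramp run (horizontal) at 1:18: 1689 × 18 = 30402 mm.
Intermediate landings: 4 × 1350 = 5400 mm.
Top and bottom landings: 2 × 1525 = 3050 mm.
Total = 30402 + 5400 + 3050 = 38852 mm.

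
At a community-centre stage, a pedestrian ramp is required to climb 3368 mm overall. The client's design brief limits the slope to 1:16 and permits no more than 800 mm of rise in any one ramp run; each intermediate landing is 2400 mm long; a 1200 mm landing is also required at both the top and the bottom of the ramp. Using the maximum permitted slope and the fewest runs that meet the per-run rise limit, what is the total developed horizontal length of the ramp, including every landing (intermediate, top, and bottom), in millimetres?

65888 mm

At most 800 each: 3368/800 = 4.21, giving 5 ramp runs. That means 4 intermediate landings.
Ramp run (horizontal) at 1:16: 3368 × 16 = 53888 mm.
4 intermediate landings contribute 4 × 2400 = 9600 mm.
Top and bottom landings: 2 × 1200 = 2400 mm.
Total = 53888 + 9600 + 2400 = 65888 mm.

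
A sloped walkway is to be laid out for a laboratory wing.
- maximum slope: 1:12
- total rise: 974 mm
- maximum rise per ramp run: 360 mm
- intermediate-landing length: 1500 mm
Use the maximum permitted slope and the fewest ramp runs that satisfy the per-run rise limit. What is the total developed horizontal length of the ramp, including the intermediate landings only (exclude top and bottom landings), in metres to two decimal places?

14.69 m

⌈974/360⌉ = 3 ramp runs. That means 2 intermediate landings.
Horizontal run for 974 mm of rise at 1:12 is 974 × 12 = 11688 mm.
2 intermediate landings contribute 2 × 1500 = 3000 mm.
Total developed length = 11688 + 3000 = 14688 mm.
= 14.69 m.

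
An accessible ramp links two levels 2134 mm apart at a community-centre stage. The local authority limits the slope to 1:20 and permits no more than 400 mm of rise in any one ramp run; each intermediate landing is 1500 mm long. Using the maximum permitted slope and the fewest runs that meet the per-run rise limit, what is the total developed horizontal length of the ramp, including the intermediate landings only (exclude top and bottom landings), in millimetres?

50180 mm

At most 400 each: 2134/400 = 5.33, giving 6 ramp runs. That means 5 intermediate landings.
Horizontal run for 2134 mm of rise at 1:20 is 2134 × 20 = 42680 mm.
Intermediate landings: 5 × 1500 = 7500 mm.
Developed length = 42680 + 7500 = 50180 mm.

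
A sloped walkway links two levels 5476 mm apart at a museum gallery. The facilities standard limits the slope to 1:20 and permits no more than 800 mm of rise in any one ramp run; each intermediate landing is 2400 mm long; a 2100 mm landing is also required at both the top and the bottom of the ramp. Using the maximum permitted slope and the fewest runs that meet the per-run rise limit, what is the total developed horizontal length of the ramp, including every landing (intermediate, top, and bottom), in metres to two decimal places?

⌈5476/800⌉ = 7 ramp runs. That means 6 intermediate landings.
Ramp run (horizontal) at 1:20: 5476 × 20 = 109520 mm.
6 intermediate landings contribute 6 × 2400 = 14400 mm.
Top and bottom landings: 2 × 2100 = 4200 mm.
Total = 109520 + 14400 + 4200 = 128120 mm.
= 128.12 m.

128.12 m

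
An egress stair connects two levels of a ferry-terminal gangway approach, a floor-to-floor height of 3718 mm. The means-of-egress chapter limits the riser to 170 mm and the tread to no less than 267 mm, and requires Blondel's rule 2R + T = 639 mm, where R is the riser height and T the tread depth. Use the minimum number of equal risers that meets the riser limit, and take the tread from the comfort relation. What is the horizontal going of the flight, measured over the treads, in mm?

3718 / 170 = 21.87, so 22 risers are needed.
Each riser is 3718/22 = 169 mm (≤ 170 mm).
T = 639 − 2·169 = 301 mm, which satisfies the 267 mm minimum.
22 risers give 21 treads; going = 21 × 301 = 6321 mm.

6321 mm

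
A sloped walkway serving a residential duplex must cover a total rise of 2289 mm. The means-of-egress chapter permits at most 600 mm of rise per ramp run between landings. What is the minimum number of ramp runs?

4 runs

2289 / 600 = 3.81, so 4 ramp runs are needed.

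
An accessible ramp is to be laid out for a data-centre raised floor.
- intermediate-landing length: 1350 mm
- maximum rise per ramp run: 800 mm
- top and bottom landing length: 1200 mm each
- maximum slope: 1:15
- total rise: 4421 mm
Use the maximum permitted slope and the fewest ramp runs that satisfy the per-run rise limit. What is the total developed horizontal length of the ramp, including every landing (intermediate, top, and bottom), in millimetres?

75465 mm

4421 / 800 = 5.53, so 6 ramp runs are needed. That means 5 intermediate landings.
Horizontal run for 4421 mm of rise at 1:15 is 4421 × 15 = 66315 mm.
5 intermediate landings contribute 5 × 1350 = 6750 mm.
Top and bottom landings: 2 × 1200 = 2400 mm.
Total = 66315 + 6750 + 2400 = 75465 mm.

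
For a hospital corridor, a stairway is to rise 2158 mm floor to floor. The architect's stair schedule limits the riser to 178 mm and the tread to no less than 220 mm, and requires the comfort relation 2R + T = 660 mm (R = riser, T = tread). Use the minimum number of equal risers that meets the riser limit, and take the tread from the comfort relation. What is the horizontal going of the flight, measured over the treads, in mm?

3936 mm

2158 / 178 = 12.12, so 13 risers are needed.
Each riser is 2158/13 = 166 mm (≤ 178 mm).
Tread T = 660 − 2 × 166 = 328 mm (≥ 220 mm).
Treads = 13 − 1 = 12; going = 12 × 328 = 3936 mm.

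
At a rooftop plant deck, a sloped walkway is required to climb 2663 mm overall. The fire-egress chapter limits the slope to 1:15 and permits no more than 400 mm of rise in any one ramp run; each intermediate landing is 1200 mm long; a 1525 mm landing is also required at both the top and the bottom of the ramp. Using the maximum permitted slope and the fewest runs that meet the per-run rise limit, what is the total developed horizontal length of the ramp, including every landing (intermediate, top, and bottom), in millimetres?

50195 mm

2663 / 400 = 6.66, so 7 ramp runs are needed. That means 6 intermediate landings.
Ramp run (horizontal) at 1:15: 2663 × 15 = 39945 mm.
6 intermediate landings contribute 6 × 1200 = 7200 mm.
Top and bottom landings: 2 × 1525 = 3050 mm.
Total = 39945 + 7200 + 3050 = 50195 mm.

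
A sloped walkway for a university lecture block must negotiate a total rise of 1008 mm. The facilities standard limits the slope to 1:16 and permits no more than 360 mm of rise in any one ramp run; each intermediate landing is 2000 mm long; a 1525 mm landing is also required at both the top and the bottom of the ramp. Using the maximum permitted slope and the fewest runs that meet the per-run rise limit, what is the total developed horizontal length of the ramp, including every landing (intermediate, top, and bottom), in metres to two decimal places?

23.18 m

1008 / 360 = 2.80, so 3 ramp runs are needed. That means 2 intermediate landings.
Horizontal run for 1008 mm of rise at 1:16 is 1008 × 16 = 16128 mm.
2 intermediate landings contribute 2 × 2000 = 4000 mm.
Top and bottom landings: 2 × 1525 = 3050 mm.
Total = 16128 + 4000 + 3050 = 23178 mm.
= 23.18 m.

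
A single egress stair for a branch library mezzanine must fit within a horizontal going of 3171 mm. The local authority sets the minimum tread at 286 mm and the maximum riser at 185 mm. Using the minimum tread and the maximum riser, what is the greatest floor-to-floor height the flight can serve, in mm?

2220 mm

3171 / 286 = 11.09, so 11 treads fit.
Risers = treads + 1 = 12.
Maximum height = 12 × 185 = 2220 mm.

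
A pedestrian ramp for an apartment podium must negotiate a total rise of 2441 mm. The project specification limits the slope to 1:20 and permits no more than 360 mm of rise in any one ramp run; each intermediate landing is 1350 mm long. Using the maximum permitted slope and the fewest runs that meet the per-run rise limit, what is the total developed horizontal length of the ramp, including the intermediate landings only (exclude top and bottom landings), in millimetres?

⌈2441/360⌉ = 7 ramp runs. That means 6 intermediate landings.
Ramp run (horizontal) at 1:20: 2441 × 20 = 48820 mm.
Intermediate landings: 6 × 1350 = 8100 mm.
Developed length = 48820 + 8100 = 56920 mm.

56920 mm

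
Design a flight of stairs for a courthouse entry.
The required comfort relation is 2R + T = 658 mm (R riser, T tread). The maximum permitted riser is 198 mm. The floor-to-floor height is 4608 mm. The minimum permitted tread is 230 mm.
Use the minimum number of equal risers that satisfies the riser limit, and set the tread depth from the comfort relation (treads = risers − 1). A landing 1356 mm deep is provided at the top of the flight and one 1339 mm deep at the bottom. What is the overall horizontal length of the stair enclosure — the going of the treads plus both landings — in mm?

⌈4608/198⌉ = 24 risers.
Each riser is 4608/24 = 192 mm (≤ 198 mm).
Tread T = 658 − 2 × 192 = 274 mm (≥ 230 mm).
Going = (24 − 1) × 274 = 6302 mm.
Add landings: 6302 + 1356 + 1339 = 8997 mm.

8997 mm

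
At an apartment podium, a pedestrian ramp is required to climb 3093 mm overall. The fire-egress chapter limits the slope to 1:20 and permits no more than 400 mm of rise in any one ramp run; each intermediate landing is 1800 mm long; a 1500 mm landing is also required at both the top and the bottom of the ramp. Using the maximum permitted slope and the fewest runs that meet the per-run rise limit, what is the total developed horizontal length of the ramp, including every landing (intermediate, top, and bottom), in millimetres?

77460 mm

At most 400 each: 3093/400 = 7.73, giving 8 ramp runs. That means 7 intermediate landings.
Ramp run (horizontal) at 1:20: 3093 × 20 = 61860 mm.
7 intermediate landings contribute 7 × 1800 = 12600 mm.
Top and bottom landings: 2 × 1500 = 3000 mm.
Total = 61860 + 12600 + 3000 = 77460 mm.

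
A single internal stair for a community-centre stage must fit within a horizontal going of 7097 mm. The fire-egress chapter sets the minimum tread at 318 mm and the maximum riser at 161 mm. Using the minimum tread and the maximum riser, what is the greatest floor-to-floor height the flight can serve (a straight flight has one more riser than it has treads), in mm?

3703 mm

Treads that fit: ⌊7097 / 318⌋ = 22.
Risers = treads + 1 = 23.
Maximum height = 23 × 161 = 3703 mm.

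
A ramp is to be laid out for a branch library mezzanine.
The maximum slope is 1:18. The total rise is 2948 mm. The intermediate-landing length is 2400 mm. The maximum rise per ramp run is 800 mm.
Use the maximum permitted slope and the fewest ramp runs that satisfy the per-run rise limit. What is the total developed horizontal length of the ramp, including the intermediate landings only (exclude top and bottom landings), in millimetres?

60264 mm

2948 / 800 = 3.685 → round up to 4 ramp runs. That means 3 intermediate landings.
Ramp run (horizontal) at 1:18: 2948 × 18 = 53064 mm.
3 intermediate landings contribute 3 × 2400 = 7200 mm.
Developed length = 53064 + 7200 = 60264 mm.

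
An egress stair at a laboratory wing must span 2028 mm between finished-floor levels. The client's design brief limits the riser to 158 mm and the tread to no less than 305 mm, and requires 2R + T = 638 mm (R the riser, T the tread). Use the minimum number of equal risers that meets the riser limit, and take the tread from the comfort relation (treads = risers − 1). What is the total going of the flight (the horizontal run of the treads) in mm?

At most 158 each: 2028/158 = 12.84, giving 13 risers.
Riser R = 2028 / 13 = 156 mm, within the 158 mm limit.
T = 638 − 2·156 = 326 mm, which satisfies the 305 mm minimum.
Treads = 13 − 1 = 12; going = 12 × 326 = 3912 mm.

3912 mm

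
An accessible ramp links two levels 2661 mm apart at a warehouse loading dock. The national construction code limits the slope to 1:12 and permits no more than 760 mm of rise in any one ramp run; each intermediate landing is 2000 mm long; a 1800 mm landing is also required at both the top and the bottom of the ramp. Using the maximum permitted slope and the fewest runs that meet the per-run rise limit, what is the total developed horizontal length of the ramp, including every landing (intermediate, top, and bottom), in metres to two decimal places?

⌈2661/760⌉ = 4 ramp runs. That means 3 intermediate landings.
Horizontal run for 2661 mm of rise at 1:12 is 2661 × 12 = 31932 mm.
3 intermediate landings contribute 3 × 2000 = 6000 mm.
Top and bottom landings: 2 × 1800 = 3600 mm.
Total = 31932 + 6000 + 3600 = 41532 mm.
= 41.53 m.

41.53 m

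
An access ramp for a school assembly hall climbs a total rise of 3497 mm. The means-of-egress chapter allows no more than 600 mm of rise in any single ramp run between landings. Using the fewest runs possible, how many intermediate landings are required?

3497 / 600 = 5.83, so 6 ramp runs are needed.
6 runs are separated by 5 intermediate landings.

5 intermediate landings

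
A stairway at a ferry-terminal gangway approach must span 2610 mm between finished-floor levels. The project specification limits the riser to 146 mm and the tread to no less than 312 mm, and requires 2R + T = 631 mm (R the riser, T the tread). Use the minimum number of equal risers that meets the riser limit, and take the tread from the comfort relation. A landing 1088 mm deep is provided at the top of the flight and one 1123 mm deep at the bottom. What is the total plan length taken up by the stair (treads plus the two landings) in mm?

8008 mm

⌈2610/146⌉ = 18 risers.
Riser R = 2610 / 18 = 145 mm, within the 146 mm limit.
From 2R + T = 631: T = 631 − 290 = 341 mm.
18 risers give 17 treads; going = 17 × 341 = 5797 mm.
Add landings: 5797 + 1088 + 1123 = 8008 mm.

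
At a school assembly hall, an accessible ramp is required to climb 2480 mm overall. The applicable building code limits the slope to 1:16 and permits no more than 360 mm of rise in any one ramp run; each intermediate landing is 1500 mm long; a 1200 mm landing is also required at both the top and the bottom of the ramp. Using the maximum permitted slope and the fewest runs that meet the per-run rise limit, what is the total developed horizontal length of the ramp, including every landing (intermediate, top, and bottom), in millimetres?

51080 mm

2480 / 360 = 6.889 → round up to 7 ramp runs. That means 6 intermediate landings.
Ramp run (horizontal) at 1:16: 2480 × 16 = 39680 mm.
6 intermediate landings contribute 6 × 1500 = 9000 mm.
Top and bottom landings: 2 × 1200 = 2400 mm.
Total = 39680 + 9000 + 2400 = 51080 mm.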